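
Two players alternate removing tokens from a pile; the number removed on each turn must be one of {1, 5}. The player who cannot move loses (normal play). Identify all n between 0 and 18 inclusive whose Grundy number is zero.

0, 2, 4, 6, 8, 10, 12, 14, 16, 18

G(0) = 0
G(1) = mex{0} = 1
G(2) = mex{1} = 0
G(3) = mex{0} = 1
G(4) = mex{1} = 0
G(5) = mex{0,0} = 1
G(6) = mex{1,1} = 0
G(7) = mex{0,0} = 1
G(8) = mex{1,1} = 0
G(9) = mex{0,0} = 1
G(10) = mex{1,1} = 0
G(11) = mex{0,0} = 1
G(12) = mex{1,1} = 0
G(13) = mex{0,0} = 1
G(14) = mex{1,1} = 0
G(15) = mex{0,0} = 1
G(16) = mex{1,1} = 0
G(17) = mex{0,0} = 1
G(18) = mex{1,1} = 0
P-positions are exactly the n with G(n) = 0.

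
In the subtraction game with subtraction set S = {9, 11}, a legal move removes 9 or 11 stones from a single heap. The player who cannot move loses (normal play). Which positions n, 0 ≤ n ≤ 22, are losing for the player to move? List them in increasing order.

0, 1, 2, 3, 4, 5, 6, 7, 8, 20, 21, 22

n :  0  1  2  3  4  5  6  7  8  9 10 11 12 13 14 15 16 17 18 19 20 21 22
G :  0  0  0  0  0  0  0  0  0  1  1  1  1  1  1  1  1  1  2  2  0  0  0
P-positions are exactly the n with G(n) = 0.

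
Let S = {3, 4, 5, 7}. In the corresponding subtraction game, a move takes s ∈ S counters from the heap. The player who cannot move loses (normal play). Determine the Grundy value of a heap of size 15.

1

G(0) = 0
G(1) = mex{} = 0
G(2) = mex{} = 0
G(3) = mex{0} = 1
G(4) = mex{0,0} = 1
G(5) = mex{0,0,0} = 1
G(6) = mex{1,0,0} = 2
G(7) = mex{1,1,0,0} = 2
G(8) = mex{1,1,1,0} = 2
G(9) = mex{2,1,1,0} = 3
G(10) = mex{2,2,1,1} = 0
G(11) = mex{2,2,2,1} = 0
G(12) = mex{3,2,2,1} = 0
G(13) = mex{0,3,2,2} = 1
G(14) = mex{0,0,3,2} = 1
G(15) = mex{0,0,0,2} = 1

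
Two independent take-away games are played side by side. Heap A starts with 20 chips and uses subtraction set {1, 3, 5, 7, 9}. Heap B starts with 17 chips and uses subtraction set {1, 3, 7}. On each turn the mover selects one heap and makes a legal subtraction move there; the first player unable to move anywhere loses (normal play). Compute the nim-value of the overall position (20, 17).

Heap A, S = {1, 3, 5, 7, 9}:
n :  0  1  2  3  4  5  6  7  8  9 10 11 12 13 14 15 16 17 18 19 20
G :  0  1  0  1  0  1  0  1  0  1  0  1  0  1  0  1  0  1  0  1  0
G_A(20) = 0.
Heap B, S = {1, 3, 7}:
G(0) = 0
G(1) = mex{0} = 1
G(2) = mex{1} = 0
G(3) = mex{0,0} = 1
G(4) = mex{1,1} = 0
G(5) = mex{0,0} = 1
G(6) = mex{1,1} = 0
G(7) = mex{0,0,0} = 1
G(8) = mex{1,1,1} = 0
G(9) = mex{0,0,0} = 1
G(10) = mex{1,1,1} = 0
G(11) = mex{0,0,0} = 1
G(12) = mex{1,1,1} = 0
G(13) = mex{0,0,0} = 1
G(14) = mex{1,1,1} = 0
G(15) = mex{0,0,0} = 1
G(16) = mex{1,1,1} = 0
G(17) = mex{0,0,0} = 1
G_B(17) = 1.
Combined Grundy value = 0 ⊕ 1 = 1.

1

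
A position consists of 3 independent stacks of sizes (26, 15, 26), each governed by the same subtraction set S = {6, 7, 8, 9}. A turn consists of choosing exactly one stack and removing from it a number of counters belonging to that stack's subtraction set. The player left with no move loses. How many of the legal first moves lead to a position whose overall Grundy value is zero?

All stacks use S = {6, 7, 8, 9}:
G(0) = 0
G(1) = mex{} = 0
G(2) = mex{} = 0
G(3) = mex{} = 0
G(4) = mex{} = 0
G(5) = mex{} = 0
G(6) = mex{0} = 1
G(7) = mex{0,0} = 1
G(8) = mex{0,0,0} = 1
G(9) = mex{0,0,0,0} = 1
G(10) = mex{0,0,0,0} = 1
G(11) = mex{0,0,0,0} = 1
G(12) = mex{1,0,0,0} = 2
G(13) = mex{1,1,0,0} = 2
G(14) = mex{1,1,1,0} = 2
G(15) = mex{1,1,1,1} = 0
G(16) = mex{1,1,1,1} = 0
G(17) = mex{1,1,1,1} = 0
G(18) = mex{2,1,1,1} = 0
G(19) = mex{2,2,1,1} = 0
G(20) = mex{2,2,2,1} = 0
G(21) = mex{0,2,2,2} = 1
G(22) = mex{0,0,2,2} = 1
G(23) = mex{0,0,0,2} = 1
G(24) = mex{0,0,0,0} = 1
G(25) = mex{0,0,0,0} = 1
G(26) = mex{0,0,0,0} = 1
Stack A: G(26) = 1.
Stack B: G(15) = 0.
Stack C: G(26) = 1.
Combined Grundy value = 1 ⊕ 0 ⊕ 1 = 0.
A winning move leaves total XOR = 0, i.e. changes one component's Grundy value g to g ⊕ X where X is the current total.
Stack A: target g' = 1⊕0 = 1, but every legal move changes the Grundy value (mex property), so 0 moves.
Stack B: target g' = 0⊕0 = 0, but every legal move changes the Grundy value (mex property), so 0 moves.
Stack C: target g' = 1⊕0 = 1, but every legal move changes the Grundy value (mex property), so 0 moves.

0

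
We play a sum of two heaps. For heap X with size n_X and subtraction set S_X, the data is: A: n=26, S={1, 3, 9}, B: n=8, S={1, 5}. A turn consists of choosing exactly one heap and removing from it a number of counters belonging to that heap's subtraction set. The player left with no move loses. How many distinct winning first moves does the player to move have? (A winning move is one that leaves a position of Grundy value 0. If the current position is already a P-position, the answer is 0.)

0

Heap A, S = {1, 3, 9}:
G(0) = 0
G(1) = mex{0} = 1
G(2) = mex{1} = 0
G(3) = mex{0,0} = 1
G(4) = mex{1,1} = 0
G(5) = mex{0,0} = 1
G(6) = mex{1,1} = 0
G(7) = mex{0,0} = 1
G(8) = mex{1,1} = 0
G(9) = mex{0,0,0} = 1
G(10) = mex{1,1,1} = 0
G(11) = mex{0,0,0} = 1
G(12) = mex{1,1,1} = 0
G(13) = mex{0,0,0} = 1
G(14) = mex{1,1,1} = 0
G(15) = mex{0,0,0} = 1
G(16) = mex{1,1,1} = 0
G(17) = mex{0,0,0} = 1
G(18) = mex{1,1,1} = 0
G(19) = mex{0,0,0} = 1
G(20) = mex{1,1,1} = 0
G(21) = mex{0,0,0} = 1
G(22) = mex{1,1,1} = 0
G(23) = mex{0,0,0} = 1
G(24) = mex{1,1,1} = 0
G(25) = mex{0,0,0} = 1
G(26) = mex{1,1,1} = 0
G_A(26) = 0.
Heap B, S = {1, 5}:
G(0) = 0
G(1) = mex{0} = 1
G(2) = mex{1} = 0
G(3) = mex{0} = 1
G(4) = mex{1} = 0
G(5) = mex{0,0} = 1
G(6) = mex{1,1} = 0
G(7) = mex{0,0} = 1
G(8) = mex{1,1} = 0
G_B(8) = 0.
Combined Grundy value = 0 ⊕ 0 = 0.
A winning move leaves total XOR = 0, i.e. changes one component's Grundy value g to g ⊕ X where X is the current total.
Heap A: target g' = 0⊕0 = 0, but every legal move changes the Grundy value (mex property), so 0 moves.
Heap B: target g' = 0⊕0 = 0, but every legal move changes the Grundy value (mex property), so 0 moves.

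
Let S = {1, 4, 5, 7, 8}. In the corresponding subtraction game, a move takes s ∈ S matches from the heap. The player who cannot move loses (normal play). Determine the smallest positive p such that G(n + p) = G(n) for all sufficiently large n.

n :  0  1  2  3  4  5  6  7  8  9 10 11 12 13 14 15 16 17 18 19 20 21 22 23
G :  0  1  0  1  2  3  2  3  4  5  4  0  1  0  1  2  3  2  3  4  5  4  0  1
G(n+11) = G(n) holds for n = 0,…,7 (a full window of length max(S) = 8), so the sequence is purely periodic with period 11.

11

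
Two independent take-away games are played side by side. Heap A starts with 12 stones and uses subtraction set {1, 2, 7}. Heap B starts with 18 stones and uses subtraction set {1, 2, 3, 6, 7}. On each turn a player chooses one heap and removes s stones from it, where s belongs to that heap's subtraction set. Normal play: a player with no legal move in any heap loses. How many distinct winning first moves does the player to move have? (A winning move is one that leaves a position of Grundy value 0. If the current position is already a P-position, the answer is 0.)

Heap A, S = {1, 2, 7}:
n :  0  1  2  3  4  5  6  7  8  9 10 11 12
G :  0  1  2  0  1  2  0  1  2  0  1  2  0
G_A(12) = 0.
Heap B, S = {1, 2, 3, 6, 7}:
G(0) = 0
G(1) = mex{0} = 1
G(2) = mex{1,0} = 2
G(3) = mex{2,1,0} = 3
G(4) = mex{3,2,1} = 0
G(5) = mex{0,3,2} = 1
G(6) = mex{1,0,3,0} = 2
G(7) = mex{2,1,0,1,0} = 3
G(8) = mex{3,2,1,2,1} = 0
G(9) = mex{0,3,2,3,2} = 1
G(10) = mex{1,0,3,0,3} = 2
G(11) = mex{2,1,0,1,0} = 3
G(12) = mex{3,2,1,2,1} = 0
G(13) = mex{0,3,2,3,2} = 1
G(14) = mex{1,0,3,0,3} = 2
G(15) = mex{2,1,0,1,0} = 3
G(16) = mex{3,2,1,2,1} = 0
G(17) = mex{0,3,2,3,2} = 1
G(18) = mex{1,0,3,0,3} = 2
G_B(18) = 2.
Combined Grundy value = 0 ⊕ 2 = 2.
A winning move leaves total XOR = 0, i.e. changes one component's Grundy value g to g ⊕ X where X is the current total.
Heap A: need g' = 0⊕2 = 2. Options: 12−1→G=2, 12−2→G=1, 12−7→G=2. Hits: 2.
Heap B: need g' = 2⊕2 = 0. Options: 18−1→G=1, 18−2→G=0, 18−3→G=3, 18−6→G=0, 18−7→G=3. Hits: 2.

4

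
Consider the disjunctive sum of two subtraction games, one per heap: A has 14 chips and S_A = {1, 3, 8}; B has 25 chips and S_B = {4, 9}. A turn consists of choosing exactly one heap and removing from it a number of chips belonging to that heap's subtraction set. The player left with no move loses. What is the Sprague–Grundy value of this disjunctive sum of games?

Heap A, S = {1, 3, 8}:
n :  0  1  2  3  4  5  6  7  8  9 10 11 12 13 14
G :  0  1  0  1  0  1  0  1  2  3  2  0  1  0  1
G_A(14) = 1.
Heap B, S = {4, 9}:
n :  0  1  2  3  4  5  6  7  8  9 10 11 12 13 14 15 16 17 18 19 20 21 22 23 24 25
G :  0  0  0  0  1  1  1  1  0  2  2  2  1  0  0  0  0  1  1  1  1  0  2  2  2  1
G_B(25) = 1.
Combined Grundy value = 1 ⊕ 1 = 0.

0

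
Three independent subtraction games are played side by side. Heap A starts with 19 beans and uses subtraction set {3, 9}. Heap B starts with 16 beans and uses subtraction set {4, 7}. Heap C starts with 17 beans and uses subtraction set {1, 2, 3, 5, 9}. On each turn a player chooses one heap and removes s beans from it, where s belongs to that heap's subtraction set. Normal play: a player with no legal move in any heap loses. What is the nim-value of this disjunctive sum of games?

Heap A, S = {3, 9}:
n :  0  1  2  3  4  5  6  7  8  9 10 11 12 13 14 15 16 17 18 19
G :  0  0  0  1  1  1  0  0  0  1  1  1  0  0  0  1  1  1  0  0
G_A(19) = 0.
Heap B, S = {4, 7}:
G(0) = 0
G(1) = mex{} = 0
G(2) = mex{} = 0
G(3) = mex{} = 0
G(4) = mex{0} = 1
G(5) = mex{0} = 1
G(6) = mex{0} = 1
G(7) = mex{0,0} = 1
G(8) = mex{1,0} = 2
G(9) = mex{1,0} = 2
G(10) = mex{1,0} = 2
G(11) = mex{1,1} = 0
G(12) = mex{2,1} = 0
G(13) = mex{2,1} = 0
G(14) = mex{2,1} = 0
G(15) = mex{0,2} = 1
G(16) = mex{0,2} = 1
G_B(16) = 1.
Heap C, S = {1, 2, 3, 5, 9}:
G(0) = 0
G(1) = mex{0} = 1
G(2) = mex{1,0} = 2
G(3) = mex{2,1,0} = 3
G(4) = mex{3,2,1} = 0
G(5) = mex{0,3,2,0} = 1
G(6) = mex{1,0,3,1} = 2
G(7) = mex{2,1,0,2} = 3
G(8) = mex{3,2,1,3} = 0
G(9) = mex{0,3,2,0,0} = 1
G(10) = mex{1,0,3,1,1} = 2
G(11) = mex{2,1,0,2,2} = 3
G(12) = mex{3,2,1,3,3} = 0
G(13) = mex{0,3,2,0,0} = 1
G(14) = mex{1,0,3,1,1} = 2
G(15) = mex{2,1,0,2,2} = 3
G(16) = mex{3,2,1,3,3} = 0
G(17) = mex{0,3,2,0,0} = 1
G_C(17) = 1.
Combined Grundy value = 0 ⊕ 1 ⊕ 1 = 0.

0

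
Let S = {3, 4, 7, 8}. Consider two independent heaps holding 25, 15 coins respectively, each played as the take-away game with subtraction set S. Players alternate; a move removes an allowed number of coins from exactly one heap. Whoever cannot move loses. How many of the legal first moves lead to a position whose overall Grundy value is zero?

0

All heaps use S = {3, 4, 7, 8}:
n :  0  1  2  3  4  5  6  7  8  9 10 11 12 13 14 15 16 17 18 19 20 21 22 23 24 25
G :  0  0  0  1  1  1  2  2  2  3  3  0  0  0  1  1  1  2  2  2  3  3  0  0  0  1
Heap A: G(25) = 1.
Heap B: G(15) = 1.
Combined Grundy value = 1 ⊕ 1 = 0.
A winning move leaves total XOR = 0, i.e. changes one component's Grundy value g to g ⊕ X where X is the current total.
Heap A: target g' = 1⊕0 = 1, but every legal move changes the Grundy value (mex property), so 0 moves.
Heap B: target g' = 1⊕0 = 1, but every legal move changes the Grundy value (mex property), so 0 moves.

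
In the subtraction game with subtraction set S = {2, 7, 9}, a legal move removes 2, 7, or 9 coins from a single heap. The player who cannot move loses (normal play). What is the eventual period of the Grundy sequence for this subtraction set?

G(0) = 0
G(1) = mex{} = 0
G(2) = mex{0} = 1
G(3) = mex{0} = 1
G(4) = mex{1} = 0
G(5) = mex{1} = 0
G(6) = mex{0} = 1
G(7) = mex{0,0} = 1
G(8) = mex{1,0} = 2
G(9) = mex{1,1,0} = 2
G(10) = mex{2,1,0} = 3
G(11) = mex{2,0,1} = 3
G(12) = mex{3,0,1} = 2
G(13) = mex{3,1,0} = 2
G(14) = mex{2,1,0} = 3
G(15) = mex{2,2,1} = 0
G(16) = mex{3,2,1} = 0
G(17) = mex{0,3,2} = 1
G(18) = mex{0,3,2} = 1
G(19) = mex{1,2,3} = 0
G(20) = mex{1,2,3} = 0
G(21) = mex{0,3,2} = 1
G(22) = mex{0,0,2} = 1
G(23) = mex{1,0,3} = 2
G(24) = mex{1,1,0} = 2
G(25) = mex{2,1,0} = 3
G(26) = mex{2,0,1} = 3
G(27) = mex{3,0,1} = 2
G(28) = mex{3,1,0} = 2
G(29) = mex{2,1,0} = 3
G(30) = mex{2,2,1} = 0
G(31) = mex{3,2,1} = 0
G(n+15) = G(n) holds for n = 0,…,8 (a full window of length max(S) = 9), so the sequence is purely periodic with period 15.

15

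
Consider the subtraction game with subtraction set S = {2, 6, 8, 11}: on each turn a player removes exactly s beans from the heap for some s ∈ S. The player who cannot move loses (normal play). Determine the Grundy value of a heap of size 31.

n :  0  1  2  3  4  5  6  7  8  9 10 11 12 13 14 15 16 17 18 19 20 21 22 23 24 25 26 27 28 29 30 31
G :  0  0  1  1  0  0  1  1  2  2  3  3  2  2  0  3  1  0  0  1  1  0  2  1  3  2  2  3  3  2  0  0

0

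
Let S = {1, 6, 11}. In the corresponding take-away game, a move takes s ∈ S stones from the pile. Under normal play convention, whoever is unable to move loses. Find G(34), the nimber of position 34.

1

n :  0  1  2  3  4  5  6  7  8  9 10 11 12 13 14 15 16 17 18 19 20 21 22 23 24 25 26 27 28 29 30 31 32 33 34
G :  0  1  0  1  0  1  2  0  1  0  1  2  0  1  0  1  0  1  2  0  1  0  1  2  0  1  0  1  0  1  2  0  1  0  1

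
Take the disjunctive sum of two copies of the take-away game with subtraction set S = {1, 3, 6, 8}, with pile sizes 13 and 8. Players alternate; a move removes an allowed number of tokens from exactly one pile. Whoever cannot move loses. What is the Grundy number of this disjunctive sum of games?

2

All piles use S = {1, 3, 6, 8}:
G(0) = 0
G(1) = mex{0} = 1
G(2) = mex{1} = 0
G(3) = mex{0,0} = 1
G(4) = mex{1,1} = 0
G(5) = mex{0,0} = 1
G(6) = mex{1,1,0} = 2
G(7) = mex{2,0,1} = 3
G(8) = mex{3,1,0,0} = 2
G(9) = mex{2,2,1,1} = 0
G(10) = mex{0,3,0,0} = 1
G(11) = mex{1,2,1,1} = 0
G(12) = mex{0,0,2,0} = 1
G(13) = mex{1,1,3,1} = 0
Pile A: G(13) = 0.
Pile B: G(8) = 2.
Combined Grundy value = 0 ⊕ 2 = 2.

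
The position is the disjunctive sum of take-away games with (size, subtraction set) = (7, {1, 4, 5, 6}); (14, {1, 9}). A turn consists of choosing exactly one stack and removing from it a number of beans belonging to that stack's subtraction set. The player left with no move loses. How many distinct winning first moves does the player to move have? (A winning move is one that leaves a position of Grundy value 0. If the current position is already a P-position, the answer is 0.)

1

Stack A, S = {1, 4, 5, 6}:
G(0) = 0
G(1) = mex{0} = 1
G(2) = mex{1} = 0
G(3) = mex{0} = 1
G(4) = mex{1,0} = 2
G(5) = mex{2,1,0} = 3
G(6) = mex{3,0,1,0} = 2
G(7) = mex{2,1,0,1} = 3
G_A(7) = 3.
Stack B, S = {1, 9}:
G(0) = 0
G(1) = mex{0} = 1
G(2) = mex{1} = 0
G(3) = mex{0} = 1
G(4) = mex{1} = 0
G(5) = mex{0} = 1
G(6) = mex{1} = 0
G(7) = mex{0} = 1
G(8) = mex{1} = 0
G(9) = mex{0,0} = 1
G(10) = mex{1,1} = 0
G(11) = mex{0,0} = 1
G(12) = mex{1,1} = 0
G(13) = mex{0,0} = 1
G(14) = mex{1,1} = 0
G_B(14) = 0.
Combined Grundy value = 3 ⊕ 0 = 3.
A winning move leaves total XOR = 0, i.e. changes one component's Grundy value g to g ⊕ X where X is the current total.
Stack A: need g' = 3⊕3 = 0. Options: 7−1→G=2, 7−4→G=1, 7−5→G=0, 7−6→G=1. Hits: 1.
Stack B: need g' = 0⊕3 = 3. Options: 14−1→G=1, 14−9→G=1. Hits: 0.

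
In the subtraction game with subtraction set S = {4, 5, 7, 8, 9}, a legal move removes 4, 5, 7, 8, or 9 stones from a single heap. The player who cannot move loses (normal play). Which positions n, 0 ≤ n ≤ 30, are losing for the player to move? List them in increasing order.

0, 1, 2, 3, 13, 14, 15, 16, 26, 27, 28, 29

G(0) = 0
G(1) = mex{} = 0
G(2) = mex{} = 0
G(3) = mex{} = 0
G(4) = mex{0} = 1
G(5) = mex{0,0} = 1
G(6) = mex{0,0} = 1
G(7) = mex{0,0,0} = 1
G(8) = mex{1,0,0,0} = 2
G(9) = mex{1,1,0,0,0} = 2
G(10) = mex{1,1,0,0,0} = 2
G(11) = mex{1,1,1,0,0} = 2
G(12) = mex{2,1,1,1,0} = 3
G(13) = mex{2,2,1,1,1} = 0
G(14) = mex{2,2,1,1,1} = 0
G(15) = mex{2,2,2,1,1} = 0
G(16) = mex{3,2,2,2,1} = 0
G(17) = mex{0,3,2,2,2} = 1
G(18) = mex{0,0,2,2,2} = 1
G(19) = mex{0,0,3,2,2} = 1
G(20) = mex{0,0,0,3,2} = 1
G(21) = mex{1,0,0,0,3} = 2
G(22) = mex{1,1,0,0,0} = 2
G(23) = mex{1,1,0,0,0} = 2
G(24) = mex{1,1,1,0,0} = 2
G(25) = mex{2,1,1,1,0} = 3
G(26) = mex{2,2,1,1,1} = 0
G(27) = mex{2,2,1,1,1} = 0
G(28) = mex{2,2,2,1,1} = 0
G(29) = mex{3,2,2,2,1} = 0
G(30) = mex{0,3,2,2,2} = 1
P-positions are exactly the n with G(n) = 0.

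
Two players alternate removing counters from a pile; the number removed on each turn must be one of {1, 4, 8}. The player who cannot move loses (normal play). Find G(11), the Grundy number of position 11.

n :  0  1  2  3  4  5  6  7  8  9 10 11
G :  0  1  0  1  2  0  1  0  1  2  3  2

2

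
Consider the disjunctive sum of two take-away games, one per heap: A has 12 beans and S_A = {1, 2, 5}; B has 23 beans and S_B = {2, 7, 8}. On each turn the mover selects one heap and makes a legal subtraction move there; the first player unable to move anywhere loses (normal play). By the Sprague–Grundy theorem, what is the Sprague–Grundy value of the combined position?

2

Heap A, S = {1, 2, 5}:
n :  0  1  2  3  4  5  6  7  8  9 10 11 12
G :  0  1  2  0  1  2  0  1  2  0  1  2  0
G_A(12) = 0.
Heap B, S = {2, 7, 8}:
n :  0  1  2  3  4  5  6  7  8  9 10 11 12 13 14 15 16 17 18 19 20 21 22 23
G :  0  0  1  1  0  0  1  1  2  2  0  3  1  2  0  0  1  1  2  0  0  1  1  2
G_B(23) = 2.
Combined Grundy value = 0 ⊕ 2 = 2.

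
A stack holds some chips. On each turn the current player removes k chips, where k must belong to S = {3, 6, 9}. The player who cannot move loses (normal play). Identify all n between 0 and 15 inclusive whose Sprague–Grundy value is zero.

n :  0  1  2  3  4  5  6  7  8  9 10 11 12 13 14 15
G :  0  0  0  1  1  1  2  2  2  3  3  3  0  0  0  1
P-positions are exactly the n with G(n) = 0.

0, 1, 2, 12, 13, 14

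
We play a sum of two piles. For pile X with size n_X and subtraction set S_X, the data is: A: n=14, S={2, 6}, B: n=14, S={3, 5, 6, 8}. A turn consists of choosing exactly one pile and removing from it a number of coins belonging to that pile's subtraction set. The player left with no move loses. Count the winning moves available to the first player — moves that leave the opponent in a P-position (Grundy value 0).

0

Pile A, S = {2, 6}:
G(0) = 0
G(1) = mex{} = 0
G(2) = mex{0} = 1
G(3) = mex{0} = 1
G(4) = mex{1} = 0
G(5) = mex{1} = 0
G(6) = mex{0,0} = 1
G(7) = mex{0,0} = 1
G(8) = mex{1,1} = 0
G(9) = mex{1,1} = 0
G(10) = mex{0,0} = 1
G(11) = mex{0,0} = 1
G(12) = mex{1,1} = 0
G(13) = mex{1,1} = 0
G(14) = mex{0,0} = 1
G_A(14) = 1.
Pile B, S = {3, 5, 6, 8}:
G(0) = 0
G(1) = mex{} = 0
G(2) = mex{} = 0
G(3) = mex{0} = 1
G(4) = mex{0} = 1
G(5) = mex{0,0} = 1
G(6) = mex{1,0,0} = 2
G(7) = mex{1,0,0} = 2
G(8) = mex{1,1,0,0} = 2
G(9) = mex{2,1,1,0} = 3
G(10) = mex{2,1,1,0} = 3
G(11) = mex{2,2,1,1} = 0
G(12) = mex{3,2,2,1} = 0
G(13) = mex{3,2,2,1} = 0
G(14) = mex{0,3,2,2} = 1
G_B(14) = 1.
Combined Grundy value = 1 ⊕ 1 = 0.
A winning move leaves total XOR = 0, i.e. changes one component's Grundy value g to g ⊕ X where X is the current total.
Pile A: target g' = 1⊕0 = 1, but every legal move changes the Grundy value (mex property), so 0 moves.
Pile B: target g' = 1⊕0 = 1, but every legal move changes the Grundy value (mex property), so 0 moves.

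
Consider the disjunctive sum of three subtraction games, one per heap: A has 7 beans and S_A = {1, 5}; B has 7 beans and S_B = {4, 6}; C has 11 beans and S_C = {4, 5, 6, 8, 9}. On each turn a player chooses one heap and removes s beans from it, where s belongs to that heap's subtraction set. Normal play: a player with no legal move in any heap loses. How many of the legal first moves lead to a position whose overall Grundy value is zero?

Heap A, S = {1, 5}:
n : 0 1 2 3 4 5 6 7
G : 0 1 0 1 0 1 0 1
G_A(7) = 1.
Heap B, S = {4, 6}:
n : 0 1 2 3 4 5 6 7
G : 0 0 0 0 1 1 1 1
G_B(7) = 1.
Heap C, S = {4, 5, 6, 8, 9}:
G(0) = 0
G(1) = mex{} = 0
G(2) = mex{} = 0
G(3) = mex{} = 0
G(4) = mex{0} = 1
G(5) = mex{0,0} = 1
G(6) = mex{0,0,0} = 1
G(7) = mex{0,0,0} = 1
G(8) = mex{1,0,0,0} = 2
G(9) = mex{1,1,0,0,0} = 2
G(10) = mex{1,1,1,0,0} = 2
G(11) = mex{1,1,1,0,0} = 2
G_C(11) = 2.
Combined Grundy value = 1 ⊕ 1 ⊕ 2 = 2.
A winning move leaves total XOR = 0, i.e. changes one component's Grundy value g to g ⊕ X where X is the current total.
Heap A: need g' = 1⊕2 = 3. Options: 7−1→G=0, 7−5→G=0. Hits: 0.
Heap B: need g' = 1⊕2 = 3. Options: 7−4→G=0, 7−6→G=0. Hits: 0.
Heap C: need g' = 2⊕2 = 0. Options: 11−4→G=1, 11−5→G=1, 11−6→G=1, 11−8→G=0, 11−9→G=0. Hits: 2.

2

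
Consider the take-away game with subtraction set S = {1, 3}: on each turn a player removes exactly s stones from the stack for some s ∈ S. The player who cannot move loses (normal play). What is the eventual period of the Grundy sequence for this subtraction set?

G(0) = 0
G(1) = mex{0} = 1
G(2) = mex{1} = 0
G(3) = mex{0,0} = 1
G(4) = mex{1,1} = 0
G(5) = mex{0,0} = 1
G(6) = mex{1,1} = 0
G(7) = mex{0,0} = 1
G(8) = mex{1,1} = 0
G(9) = mex{0,0} = 1
G(10) = mex{1,1} = 0
G(11) = mex{0,0} = 1
G(12) = mex{1,1} = 0
G(13) = mex{0,0} = 1
G(14) = mex{1,1} = 0
G(n+2) = G(n) holds for n = 0,…,2 (a full window of length max(S) = 3), so the sequence is purely periodic with period 2.

2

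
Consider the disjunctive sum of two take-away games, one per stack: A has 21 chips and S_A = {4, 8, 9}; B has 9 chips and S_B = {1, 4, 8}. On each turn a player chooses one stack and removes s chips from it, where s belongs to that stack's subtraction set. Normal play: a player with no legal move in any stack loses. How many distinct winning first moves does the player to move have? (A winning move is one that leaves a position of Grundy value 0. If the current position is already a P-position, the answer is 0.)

0

Stack A, S = {4, 8, 9}:
G(0) = 0
G(1) = mex{} = 0
G(2) = mex{} = 0
G(3) = mex{} = 0
G(4) = mex{0} = 1
G(5) = mex{0} = 1
G(6) = mex{0} = 1
G(7) = mex{0} = 1
G(8) = mex{1,0} = 2
G(9) = mex{1,0,0} = 2
G(10) = mex{1,0,0} = 2
G(11) = mex{1,0,0} = 2
G(12) = mex{2,1,0} = 3
G(13) = mex{2,1,1} = 0
G(14) = mex{2,1,1} = 0
G(15) = mex{2,1,1} = 0
G(16) = mex{3,2,1} = 0
G(17) = mex{0,2,2} = 1
G(18) = mex{0,2,2} = 1
G(19) = mex{0,2,2} = 1
G(20) = mex{0,3,2} = 1
G(21) = mex{1,0,3} = 2
G_A(21) = 2.
Stack B, S = {1, 4, 8}:
G(0) = 0
G(1) = mex{0} = 1
G(2) = mex{1} = 0
G(3) = mex{0} = 1
G(4) = mex{1,0} = 2
G(5) = mex{2,1} = 0
G(6) = mex{0,0} = 1
G(7) = mex{1,1} = 0
G(8) = mex{0,2,0} = 1
G(9) = mex{1,0,1} = 2
G_B(9) = 2.
Combined Grundy value = 2 ⊕ 2 = 0.
A winning move leaves total XOR = 0, i.e. changes one component's Grundy value g to g ⊕ X where X is the current total.
Stack A: target g' = 2⊕0 = 2, but every legal move changes the Grundy value (mex property), so 0 moves.
Stack B: target g' = 2⊕0 = 2, but every legal move changes the Grundy value (mex property), so 0 moves.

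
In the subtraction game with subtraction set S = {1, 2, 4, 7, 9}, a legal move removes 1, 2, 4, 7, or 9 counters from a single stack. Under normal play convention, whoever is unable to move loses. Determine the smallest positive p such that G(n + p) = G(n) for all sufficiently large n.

n :  0  1  2  3  4  5  6  7  8  9 10 11 12 13 14 15 16 17 18 19 20 21 22 23
G :  0  1  2  0  1  2  0  1  2  3  4  0  1  2  0  1  2  0  1  2  3  4  0  1
G(n+11) = G(n) holds for n = 0,…,8 (a full window of length max(S) = 9), so the sequence is purely periodic with period 11.

11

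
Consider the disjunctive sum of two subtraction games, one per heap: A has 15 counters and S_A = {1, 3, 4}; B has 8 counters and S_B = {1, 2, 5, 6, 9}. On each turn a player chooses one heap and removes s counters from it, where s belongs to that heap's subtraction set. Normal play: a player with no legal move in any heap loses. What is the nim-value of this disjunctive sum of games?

Heap A, S = {1, 3, 4}:
n :  0  1  2  3  4  5  6  7  8  9 10 11 12 13 14 15
G :  0  1  0  1  2  3  2  0  1  0  1  2  3  2  0  1
G_A(15) = 1.
Heap B, S = {1, 2, 5, 6, 9}:
n : 0 1 2 3 4 5 6 7 8
G : 0 1 2 0 1 2 3 0 1
G_B(8) = 1.
Combined Grundy value = 1 ⊕ 1 = 0.

0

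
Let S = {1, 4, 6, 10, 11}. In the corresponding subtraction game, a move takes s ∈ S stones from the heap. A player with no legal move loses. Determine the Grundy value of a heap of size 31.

3

n :  0  1  2  3  4  5  6  7  8  9 10 11 12 13 14 15 16 17 18 19 20 21 22 23 24 25 26 27 28 29 30 31
G :  0  1  0  1  2  0  1  0  1  2  3  2  3  4  0  1  2  3  2  0  1  0  1  2  3  2  0  1  0  1  2  3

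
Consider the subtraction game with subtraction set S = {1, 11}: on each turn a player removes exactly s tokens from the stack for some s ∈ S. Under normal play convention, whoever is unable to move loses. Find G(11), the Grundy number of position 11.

1

G(0) = 0
G(1) = mex{0} = 1
G(2) = mex{1} = 0
G(3) = mex{0} = 1
G(4) = mex{1} = 0
G(5) = mex{0} = 1
G(6) = mex{1} = 0
G(7) = mex{0} = 1
G(8) = mex{1} = 0
G(9) = mex{0} = 1
G(10) = mex{1} = 0
G(11) = mex{0,0} = 1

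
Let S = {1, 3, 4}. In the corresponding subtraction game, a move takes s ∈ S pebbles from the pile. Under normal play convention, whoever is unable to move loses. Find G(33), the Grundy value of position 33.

G(0) = 0
G(1) = mex{0} = 1
G(2) = mex{1} = 0
G(3) = mex{0,0} = 1
G(4) = mex{1,1,0} = 2
G(5) = mex{2,0,1} = 3
G(6) = mex{3,1,0} = 2
G(7) = mex{2,2,1} = 0
G(8) = mex{0,3,2} = 1
G(9) = mex{1,2,3} = 0
G(10) = mex{0,0,2} = 1
G(11) = mex{1,1,0} = 2
G(12) = mex{2,0,1} = 3
G(13) = mex{3,1,0} = 2
G(14) = mex{2,2,1} = 0
G(15) = mex{0,3,2} = 1
G(16) = mex{1,2,3} = 0
G(17) = mex{0,0,2} = 1
G(18) = mex{1,1,0} = 2
G(19) = mex{2,0,1} = 3
G(20) = mex{3,1,0} = 2
G(21) = mex{2,2,1} = 0
G(22) = mex{0,3,2} = 1
G(23) = mex{1,2,3} = 0
G(24) = mex{0,0,2} = 1
G(25) = mex{1,1,0} = 2
G(26) = mex{2,0,1} = 3
G(27) = mex{3,1,0} = 2
G(28) = mex{2,2,1} = 0
G(29) = mex{0,3,2} = 1
G(30) = mex{1,2,3} = 0
G(31) = mex{0,0,2} = 1
G(32) = mex{1,1,0} = 2
G(33) = mex{2,0,1} = 3

3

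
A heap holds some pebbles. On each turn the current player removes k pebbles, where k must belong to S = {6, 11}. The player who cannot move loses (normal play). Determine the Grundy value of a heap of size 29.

n :  0  1  2  3  4  5  6  7  8  9 10 11 12 13 14 15 16 17 18 19 20 21 22 23 24 25 26 27 28 29
G :  0  0  0  0  0  0  1  1  1  1  1  1  2  2  2  2  2  0  0  0  0  0  0  1  1  1  1  1  1  2

2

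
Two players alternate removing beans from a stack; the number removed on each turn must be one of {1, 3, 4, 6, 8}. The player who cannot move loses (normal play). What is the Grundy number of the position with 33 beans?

G(0) = 0
G(1) = mex{0} = 1
G(2) = mex{1} = 0
G(3) = mex{0,0} = 1
G(4) = mex{1,1,0} = 2
G(5) = mex{2,0,1} = 3
G(6) = mex{3,1,0,0} = 2
G(7) = mex{2,2,1,1} = 0
G(8) = mex{0,3,2,0,0} = 1
G(9) = mex{1,2,3,1,1} = 0
G(10) = mex{0,0,2,2,0} = 1
G(11) = mex{1,1,0,3,1} = 2
G(12) = mex{2,0,1,2,2} = 3
G(13) = mex{3,1,0,0,3} = 2
G(14) = mex{2,2,1,1,2} = 0
G(15) = mex{0,3,2,0,0} = 1
G(16) = mex{1,2,3,1,1} = 0
G(17) = mex{0,0,2,2,0} = 1
G(18) = mex{1,1,0,3,1} = 2
G(19) = mex{2,0,1,2,2} = 3
G(20) = mex{3,1,0,0,3} = 2
G(21) = mex{2,2,1,1,2} = 0
G(22) = mex{0,3,2,0,0} = 1
G(23) = mex{1,2,3,1,1} = 0
G(24) = mex{0,0,2,2,0} = 1
G(25) = mex{1,1,0,3,1} = 2
G(26) = mex{2,0,1,2,2} = 3
G(27) = mex{3,1,0,0,3} = 2
G(28) = mex{2,2,1,1,2} = 0
G(29) = mex{0,3,2,0,0} = 1
G(30) = mex{1,2,3,1,1} = 0
G(31) = mex{0,0,2,2,0} = 1
G(32) = mex{1,1,0,3,1} = 2
G(33) = mex{2,0,1,2,2} = 3

3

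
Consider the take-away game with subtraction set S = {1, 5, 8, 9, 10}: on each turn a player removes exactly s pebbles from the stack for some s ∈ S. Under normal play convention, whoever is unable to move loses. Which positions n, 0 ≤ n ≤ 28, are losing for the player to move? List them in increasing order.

0, 2, 4, 6, 17, 19, 21, 23

G(0) = 0
G(1) = mex{0} = 1
G(2) = mex{1} = 0
G(3) = mex{0} = 1
G(4) = mex{1} = 0
G(5) = mex{0,0} = 1
G(6) = mex{1,1} = 0
G(7) = mex{0,0} = 1
G(8) = mex{1,1,0} = 2
G(9) = mex{2,0,1,0} = 3
G(10) = mex{3,1,0,1,0} = 2
G(11) = mex{2,0,1,0,1} = 3
G(12) = mex{3,1,0,1,0} = 2
G(13) = mex{2,2,1,0,1} = 3
G(14) = mex{3,3,0,1,0} = 2
G(15) = mex{2,2,1,0,1} = 3
G(16) = mex{3,3,2,1,0} = 4
G(17) = mex{4,2,3,2,1} = 0
G(18) = mex{0,3,2,3,2} = 1
G(19) = mex{1,2,3,2,3} = 0
G(20) = mex{0,3,2,3,2} = 1
G(21) = mex{1,4,3,2,3} = 0
G(22) = mex{0,0,2,3,2} = 1
G(23) = mex{1,1,3,2,3} = 0
G(24) = mex{0,0,4,3,2} = 1
G(25) = mex{1,1,0,4,3} = 2
G(26) = mex{2,0,1,0,4} = 3
G(27) = mex{3,1,0,1,0} = 2
G(28) = mex{2,0,1,0,1} = 3
P-positions are exactly the n with G(n) = 0.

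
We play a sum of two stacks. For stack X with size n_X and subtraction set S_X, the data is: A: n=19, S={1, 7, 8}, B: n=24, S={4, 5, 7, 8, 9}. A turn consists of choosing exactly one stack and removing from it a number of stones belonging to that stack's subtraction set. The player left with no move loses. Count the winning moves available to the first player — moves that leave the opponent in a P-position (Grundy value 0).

Stack A, S = {1, 7, 8}:
n :  0  1  2  3  4  5  6  7  8  9 10 11 12 13 14 15 16 17 18 19
G :  0  1  0  1  0  1  0  1  2  3  2  3  2  3  2  0  1  0  1  0
G_A(19) = 0.
Stack B, S = {4, 5, 7, 8, 9}:
n :  0  1  2  3  4  5  6  7  8  9 10 11 12 13 14 15 16 17 18 19 20 21 22 23 24
G :  0  0  0  0  1  1  1  1  2  2  2  2  3  0  0  0  0  1  1  1  1  2  2  2  2
G_B(24) = 2.
Combined Grundy value = 0 ⊕ 2 = 2.
A winning move leaves total XOR = 0, i.e. changes one component's Grundy value g to g ⊕ X where X is the current total.
Stack A: need g' = 0⊕2 = 2. Options: 19−1→G=1, 19−7→G=2, 19−8→G=3. Hits: 1.
Stack B: need g' = 2⊕2 = 0. Options: 24−4→G=1, 24−5→G=1, 24−7→G=1, 24−8→G=0, 24−9→G=0. Hits: 2.

3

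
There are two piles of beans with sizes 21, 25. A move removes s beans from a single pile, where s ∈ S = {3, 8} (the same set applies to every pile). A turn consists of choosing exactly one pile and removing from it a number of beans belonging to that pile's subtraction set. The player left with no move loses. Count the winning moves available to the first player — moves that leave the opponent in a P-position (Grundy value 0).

All piles use S = {3, 8}:
n :  0  1  2  3  4  5  6  7  8  9 10 11 12 13 14 15 16 17 18 19 20 21 22 23 24 25
G :  0  0  0  1  1  1  0  0  2  1  1  0  0  0  1  1  1  0  0  2  1  1  0  0  0  1
Pile A: G(21) = 1.
Pile B: G(25) = 1.
Combined Grundy value = 1 ⊕ 1 = 0.
A winning move leaves total XOR = 0, i.e. changes one component's Grundy value g to g ⊕ X where X is the current total.
Pile A: target g' = 1⊕0 = 1, but every legal move changes the Grundy value (mex property), so 0 moves.
Pile B: target g' = 1⊕0 = 1, but every legal move changes the Grundy value (mex property), so 0 moves.

0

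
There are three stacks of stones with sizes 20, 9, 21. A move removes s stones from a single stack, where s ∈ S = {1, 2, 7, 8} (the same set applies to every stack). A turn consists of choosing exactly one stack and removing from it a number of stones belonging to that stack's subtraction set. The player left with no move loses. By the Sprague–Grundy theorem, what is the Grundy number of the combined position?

All stacks use S = {1, 2, 7, 8}:
G(0) = 0
G(1) = mex{0} = 1
G(2) = mex{1,0} = 2
G(3) = mex{2,1} = 0
G(4) = mex{0,2} = 1
G(5) = mex{1,0} = 2
G(6) = mex{2,1} = 0
G(7) = mex{0,2,0} = 1
G(8) = mex{1,0,1,0} = 2
G(9) = mex{2,1,2,1} = 0
G(10) = mex{0,2,0,2} = 1
G(11) = mex{1,0,1,0} = 2
G(12) = mex{2,1,2,1} = 0
G(13) = mex{0,2,0,2} = 1
G(14) = mex{1,0,1,0} = 2
G(15) = mex{2,1,2,1} = 0
G(16) = mex{0,2,0,2} = 1
G(17) = mex{1,0,1,0} = 2
G(18) = mex{2,1,2,1} = 0
G(19) = mex{0,2,0,2} = 1
G(20) = mex{1,0,1,0} = 2
G(21) = mex{2,1,2,1} = 0
Stack A: G(20) = 2.
Stack B: G(9) = 0.
Stack C: G(21) = 0.
Combined Grundy value = 2 ⊕ 0 ⊕ 0 = 2.

2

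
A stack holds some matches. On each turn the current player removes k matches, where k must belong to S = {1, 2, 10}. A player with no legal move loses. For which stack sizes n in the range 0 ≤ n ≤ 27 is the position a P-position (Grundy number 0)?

0, 3, 6, 9, 12, 15, 18, 21, 24, 27

n :  0  1  2  3  4  5  6  7  8  9 10 11 12 13 14 15 16 17 18 19 20 21 22 23 24 25 26 27
G :  0  1  2  0  1  2  0  1  2  0  1  2  0  1  2  0  1  2  0  1  2  0  1  2  0  1  2  0
P-positions are exactly the n with G(n) = 0.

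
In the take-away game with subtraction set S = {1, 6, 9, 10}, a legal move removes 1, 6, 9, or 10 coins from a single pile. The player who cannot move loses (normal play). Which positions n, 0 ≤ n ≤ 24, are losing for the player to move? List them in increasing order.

0, 2, 4, 7, 15, 18, 20, 22

n :  0  1  2  3  4  5  6  7  8  9 10 11 12 13 14 15 16 17 18 19 20 21 22 23 24
G :  0  1  0  1  0  1  2  0  1  2  3  2  3  2  3  0  1  3  0  1  0  1  0  1  2
P-positions are exactly the n with G(n) = 0.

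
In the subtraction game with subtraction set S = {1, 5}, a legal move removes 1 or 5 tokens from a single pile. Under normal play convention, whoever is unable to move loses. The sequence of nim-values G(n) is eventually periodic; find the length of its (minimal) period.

n :  0  1  2  3  4  5  6  7  8  9 10 11 12 13 14
G :  0  1  0  1  0  1  0  1  0  1  0  1  0  1  0
G(n+2) = G(n) holds for n = 0,…,4 (a full window of length max(S) = 5), so the sequence is purely periodic with period 2.

2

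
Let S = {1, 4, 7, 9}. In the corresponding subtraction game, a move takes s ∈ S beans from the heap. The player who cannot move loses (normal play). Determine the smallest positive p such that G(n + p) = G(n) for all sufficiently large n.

8

G(0) = 0
G(1) = mex{0} = 1
G(2) = mex{1} = 0
G(3) = mex{0} = 1
G(4) = mex{1,0} = 2
G(5) = mex{2,1} = 0
G(6) = mex{0,0} = 1
G(7) = mex{1,1,0} = 2
G(8) = mex{2,2,1} = 0
G(9) = mex{0,0,0,0} = 1
G(10) = mex{1,1,1,1} = 0
G(11) = mex{0,2,2,0} = 1
G(12) = mex{1,0,0,1} = 2
G(13) = mex{2,1,1,2} = 0
G(14) = mex{0,0,2,0} = 1
G(15) = mex{1,1,0,1} = 2
G(16) = mex{2,2,1,2} = 0
G(17) = mex{0,0,0,0} = 1
G(18) = mex{1,1,1,1} = 0
G(n+8) = G(n) holds for n = 0,…,8 (a full window of length max(S) = 9), so the sequence is purely periodic with period 8.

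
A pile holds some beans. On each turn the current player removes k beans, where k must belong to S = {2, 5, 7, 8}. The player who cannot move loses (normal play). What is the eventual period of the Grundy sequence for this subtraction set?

G(0) = 0
G(1) = mex{} = 0
G(2) = mex{0} = 1
G(3) = mex{0} = 1
G(4) = mex{1} = 0
G(5) = mex{1,0} = 2
G(6) = mex{0,0} = 1
G(7) = mex{2,1,0} = 3
G(8) = mex{1,1,0,0} = 2
G(9) = mex{3,0,1,0} = 2
G(10) = mex{2,2,1,1} = 0
G(11) = mex{2,1,0,1} = 3
G(12) = mex{0,3,2,0} = 1
G(13) = mex{3,2,1,2} = 0
G(14) = mex{1,2,3,1} = 0
G(15) = mex{0,0,2,3} = 1
G(16) = mex{0,3,2,2} = 1
G(17) = mex{1,1,0,2} = 3
G(18) = mex{1,0,3,0} = 2
G(19) = mex{3,0,1,3} = 2
G(20) = mex{2,1,0,1} = 3
G(21) = mex{2,1,0,0} = 3
G(22) = mex{3,3,1,0} = 2
G(23) = mex{3,2,1,1} = 0
G(24) = mex{2,2,3,1} = 0
G(25) = mex{0,3,2,3} = 1
G(26) = mex{0,3,2,2} = 1
G(27) = mex{1,2,3,2} = 0
G(28) = mex{1,0,3,3} = 2
G(29) = mex{0,0,2,3} = 1
G(30) = mex{2,1,0,2} = 3
G(31) = mex{1,1,0,0} = 2
G(32) = mex{3,0,1,0} = 2
G(33) = mex{2,2,1,1} = 0
G(34) = mex{2,1,0,1} = 3
G(35) = mex{0,3,2,0} = 1
G(36) = mex{3,2,1,2} = 0
G(37) = mex{1,2,3,1} = 0
G(38) = mex{0,0,2,3} = 1
G(39) = mex{0,3,2,2} = 1
G(40) = mex{1,1,0,2} = 3
G(41) = mex{1,0,3,0} = 2
G(42) = mex{3,0,1,3} = 2
G(43) = mex{2,1,0,1} = 3
G(44) = mex{2,1,0,0} = 3
G(45) = mex{3,3,1,0} = 2
G(46) = mex{3,2,1,1} = 0
G(47) = mex{2,2,3,1} = 0
G(n+23) = G(n) holds for n = 0,…,7 (a full window of length max(S) = 8), so the sequence is purely periodic with period 23.

23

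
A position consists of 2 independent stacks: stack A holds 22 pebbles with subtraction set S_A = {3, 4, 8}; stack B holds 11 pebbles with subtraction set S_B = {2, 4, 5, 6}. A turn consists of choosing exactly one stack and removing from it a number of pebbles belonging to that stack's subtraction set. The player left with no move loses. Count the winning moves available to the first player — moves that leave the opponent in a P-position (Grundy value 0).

Stack A, S = {3, 4, 8}:
G(0) = 0
G(1) = mex{} = 0
G(2) = mex{} = 0
G(3) = mex{0} = 1
G(4) = mex{0,0} = 1
G(5) = mex{0,0} = 1
G(6) = mex{1,0} = 2
G(7) = mex{1,1} = 0
G(8) = mex{1,1,0} = 2
G(9) = mex{2,1,0} = 3
G(10) = mex{0,2,0} = 1
G(11) = mex{2,0,1} = 3
G(12) = mex{3,2,1} = 0
G(13) = mex{1,3,1} = 0
G(14) = mex{3,1,2} = 0
G(15) = mex{0,3,0} = 1
G(16) = mex{0,0,2} = 1
G(17) = mex{0,0,3} = 1
G(18) = mex{1,0,1} = 2
G(19) = mex{1,1,3} = 0
G(20) = mex{1,1,0} = 2
G(21) = mex{2,1,0} = 3
G(22) = mex{0,2,0} = 1
G_A(22) = 1.
Stack B, S = {2, 4, 5, 6}:
n :  0  1  2  3  4  5  6  7  8  9 10 11
G :  0  0  1  1  2  2  3  3  0  0  1  1
G_B(11) = 1.
Combined Grundy value = 1 ⊕ 1 = 0.
A winning move leaves total XOR = 0, i.e. changes one component's Grundy value g to g ⊕ X where X is the current total.
Stack A: target g' = 1⊕0 = 1, but every legal move changes the Grundy value (mex property), so 0 moves.
Stack B: target g' = 1⊕0 = 1, but every legal move changes the Grundy value (mex property), so 0 moves.

0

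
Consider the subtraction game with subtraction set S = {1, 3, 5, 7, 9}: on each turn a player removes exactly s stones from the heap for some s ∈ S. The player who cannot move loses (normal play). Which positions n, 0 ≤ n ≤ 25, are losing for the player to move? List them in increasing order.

0, 2, 4, 6, 8, 10, 12, 14, 16, 18, 20, 22, 24

G(0) = 0
G(1) = mex{0} = 1
G(2) = mex{1} = 0
G(3) = mex{0,0} = 1
G(4) = mex{1,1} = 0
G(5) = mex{0,0,0} = 1
G(6) = mex{1,1,1} = 0
G(7) = mex{0,0,0,0} = 1
G(8) = mex{1,1,1,1} = 0
G(9) = mex{0,0,0,0,0} = 1
G(10) = mex{1,1,1,1,1} = 0
G(11) = mex{0,0,0,0,0} = 1
G(12) = mex{1,1,1,1,1} = 0
G(13) = mex{0,0,0,0,0} = 1
G(14) = mex{1,1,1,1,1} = 0
G(15) = mex{0,0,0,0,0} = 1
G(16) = mex{1,1,1,1,1} = 0
G(17) = mex{0,0,0,0,0} = 1
G(18) = mex{1,1,1,1,1} = 0
G(19) = mex{0,0,0,0,0} = 1
G(20) = mex{1,1,1,1,1} = 0
G(21) = mex{0,0,0,0,0} = 1
G(22) = mex{1,1,1,1,1} = 0
G(23) = mex{0,0,0,0,0} = 1
G(24) = mex{1,1,1,1,1} = 0
G(25) = mex{0,0,0,0,0} = 1
P-positions are exactly the n with G(n) = 0.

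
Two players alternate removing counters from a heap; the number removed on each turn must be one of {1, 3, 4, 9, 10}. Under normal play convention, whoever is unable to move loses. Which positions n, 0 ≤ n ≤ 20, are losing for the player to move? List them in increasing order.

0, 2, 7, 13, 15, 20

n :  0  1  2  3  4  5  6  7  8  9 10 11 12 13 14 15 16 17 18 19 20
G :  0  1  0  1  2  3  2  0  1  4  3  2  3  0  1  0  1  2  3  2  0
P-positions are exactly the n with G(n) = 0.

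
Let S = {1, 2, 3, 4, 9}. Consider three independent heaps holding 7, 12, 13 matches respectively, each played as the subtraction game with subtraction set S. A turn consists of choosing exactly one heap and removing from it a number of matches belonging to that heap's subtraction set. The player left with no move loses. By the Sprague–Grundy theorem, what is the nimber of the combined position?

3

All heaps use S = {1, 2, 3, 4, 9}:
n :  0  1  2  3  4  5  6  7  8  9 10 11 12 13
G :  0  1  2  3  4  0  1  2  3  4  0  1  2  3
Heap A: G(7) = 2.
Heap B: G(12) = 2.
Heap C: G(13) = 3.
Combined Grundy value = 2 ⊕ 2 ⊕ 3 = 3.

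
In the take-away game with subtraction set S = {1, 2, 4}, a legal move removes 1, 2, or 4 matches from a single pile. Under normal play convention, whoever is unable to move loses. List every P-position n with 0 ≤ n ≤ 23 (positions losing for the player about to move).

0, 3, 6, 9, 12, 15, 18, 21

G(0) = 0
G(1) = mex{0} = 1
G(2) = mex{1,0} = 2
G(3) = mex{2,1} = 0
G(4) = mex{0,2,0} = 1
G(5) = mex{1,0,1} = 2
G(6) = mex{2,1,2} = 0
G(7) = mex{0,2,0} = 1
G(8) = mex{1,0,1} = 2
G(9) = mex{2,1,2} = 0
G(10) = mex{0,2,0} = 1
G(11) = mex{1,0,1} = 2
G(12) = mex{2,1,2} = 0
G(13) = mex{0,2,0} = 1
G(14) = mex{1,0,1} = 2
G(15) = mex{2,1,2} = 0
G(16) = mex{0,2,0} = 1
G(17) = mex{1,0,1} = 2
G(18) = mex{2,1,2} = 0
G(19) = mex{0,2,0} = 1
G(20) = mex{1,0,1} = 2
G(21) = mex{2,1,2} = 0
G(22) = mex{0,2,0} = 1
G(23) = mex{1,0,1} = 2
P-positions are exactly the n with G(n) = 0.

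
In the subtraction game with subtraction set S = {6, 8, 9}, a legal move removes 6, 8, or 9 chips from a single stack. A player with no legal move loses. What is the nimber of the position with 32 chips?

G(0) = 0
G(1) = mex{} = 0
G(2) = mex{} = 0
G(3) = mex{} = 0
G(4) = mex{} = 0
G(5) = mex{} = 0
G(6) = mex{0} = 1
G(7) = mex{0} = 1
G(8) = mex{0,0} = 1
G(9) = mex{0,0,0} = 1
G(10) = mex{0,0,0} = 1
G(11) = mex{0,0,0} = 1
G(12) = mex{1,0,0} = 2
G(13) = mex{1,0,0} = 2
G(14) = mex{1,1,0} = 2
G(15) = mex{1,1,1} = 0
G(16) = mex{1,1,1} = 0
G(17) = mex{1,1,1} = 0
G(18) = mex{2,1,1} = 0
G(19) = mex{2,1,1} = 0
G(20) = mex{2,2,1} = 0
G(21) = mex{0,2,2} = 1
G(22) = mex{0,2,2} = 1
G(23) = mex{0,0,2} = 1
G(24) = mex{0,0,0} = 1
G(25) = mex{0,0,0} = 1
G(26) = mex{0,0,0} = 1
G(27) = mex{1,0,0} = 2
G(28) = mex{1,0,0} = 2
G(29) = mex{1,1,0} = 2
G(30) = mex{1,1,1} = 0
G(31) = mex{1,1,1} = 0
G(32) = mex{1,1,1} = 0

0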